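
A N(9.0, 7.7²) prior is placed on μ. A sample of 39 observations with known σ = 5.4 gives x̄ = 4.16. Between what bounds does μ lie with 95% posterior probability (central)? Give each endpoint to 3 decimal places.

[2.536, 5.904]

Posterior precision = 1/7.7² + 39/5.4² = 0.0169 + 1.3374 = 1.3543, so posterior SD = 0.8593.
Posterior mean = (9.0/7.7² + 39·4.16/5.4²) / 1.3543 = 4.2203.
Interval: 4.2203 ± 1.960 × 0.8593 → [2.536, 5.904].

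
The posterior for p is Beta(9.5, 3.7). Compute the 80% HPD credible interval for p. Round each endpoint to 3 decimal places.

The posterior is unimodal and skewed, so the HPD interval has equal density at both endpoints and is the shortest 80% interval.
Solving f(0.586) = f(0.888) with F(0.888) − F(0.586) = 0.80 gives [0.586, 0.888].
For comparison, the equal-tailed interval is [0.557, 0.866]; the HPD is narrower and shifted toward the mode.

[0.586, 0.888]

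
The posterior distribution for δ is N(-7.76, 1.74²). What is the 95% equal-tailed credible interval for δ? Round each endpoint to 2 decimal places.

The posterior is symmetric, so the 95% equal-tailed interval is δ = -7.76 ± z·1.74 with z = 1.960.
Half-width: 1.960 × 1.74 = 3.41.
-7.76 − 3.41 = -11.17; -7.76 + 3.41 = -4.35.

[-11.17, -4.35]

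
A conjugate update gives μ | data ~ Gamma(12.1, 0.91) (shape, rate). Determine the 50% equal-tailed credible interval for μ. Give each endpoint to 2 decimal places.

[10.56, 15.64]

Posterior: Gamma(shape 12.1, rate 0.91).
Equal-tailed 50% interval: Gamma(12.1, 0.91) quantiles at 0.25 and 0.75.
Posterior mean ≈ 13.30, SD ≈ 3.82; a Normal approximation gives roughly [10.72, 15.87].
Exact: lower = 10.56; upper = 15.64.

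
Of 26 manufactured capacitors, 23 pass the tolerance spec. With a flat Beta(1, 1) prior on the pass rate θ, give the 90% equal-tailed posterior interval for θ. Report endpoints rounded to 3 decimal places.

Posterior: Beta(1+23, 1+3) = Beta(24, 4).
Equal-tailed 90% interval: the 0.05 and 0.95 quantiles of Beta(24, 4).
Posterior mean ≈ 0.857, SD ≈ 0.065; a Normal approximation gives roughly [0.750, 0.964].
Exact: F⁻¹(0.05) = 0.737; F⁻¹(0.95) = 0.948.

[0.737, 0.948]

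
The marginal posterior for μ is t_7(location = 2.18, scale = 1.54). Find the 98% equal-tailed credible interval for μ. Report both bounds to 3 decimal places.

[-2.437, 6.797]

The t_7 distribution is symmetric; the 98% interval is 2.18 ± t·1.54 with t_{0.99,7} = 2.998.
Half-width: 2.998 × 1.54 = 4.617.
2.18 − 4.617 = -2.437; 2.18 + 4.617 = 6.797.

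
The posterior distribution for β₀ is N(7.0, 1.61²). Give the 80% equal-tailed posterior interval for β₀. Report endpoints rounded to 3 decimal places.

The posterior is symmetric, so the 80% equal-tailed interval is β₀ = 7.0 ± z·1.61 with z = 1.282.
Half-width: 1.282 × 1.61 = 2.063.
7.0 − 2.063 = 4.937; 7.0 + 2.063 = 9.063.

[4.937, 9.063]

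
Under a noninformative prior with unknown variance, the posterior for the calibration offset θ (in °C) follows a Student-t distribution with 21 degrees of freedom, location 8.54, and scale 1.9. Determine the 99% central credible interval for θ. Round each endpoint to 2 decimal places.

[3.16, 13.92]

The t_21 distribution is symmetric; the 99% interval is 8.54 ± t·1.9 with t_{0.995,21} = 2.831.
Half-width: 2.831 × 1.9 = 5.38.
8.54 − 5.38 = 3.16; 8.54 + 5.38 = 13.92.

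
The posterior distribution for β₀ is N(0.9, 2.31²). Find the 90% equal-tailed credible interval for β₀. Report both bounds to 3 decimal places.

The posterior is symmetric, so the 90% equal-tailed interval is β₀ = 0.9 ± z·2.31 with z = 1.645.
Half-width: 1.645 × 2.31 = 3.800.
0.9 − 3.800 = -2.900; 0.9 + 3.800 = 4.700.

[-2.900, 4.700]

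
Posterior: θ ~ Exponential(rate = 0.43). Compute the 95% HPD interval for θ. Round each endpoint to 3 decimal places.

The exponential density is strictly decreasing on [0, ∞), so the HPD interval is anchored at 0: [0, q] with P(θ ≤ q) = 0.95.
q = −ln(1 − 0.95) / 0.43 = 2.9957 / 0.43 = 6.967.

[0.000, 6.967]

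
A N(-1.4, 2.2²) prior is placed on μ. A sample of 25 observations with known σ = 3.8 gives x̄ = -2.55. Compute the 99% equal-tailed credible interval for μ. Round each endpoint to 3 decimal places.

Posterior precision = 1/2.2² + 25/3.8² = 0.2066 + 1.7313 = 1.9379, so posterior SD = 0.7183.
Posterior mean = (-1.4/2.2² + 25·-2.55/3.8²) / 1.9379 = -2.4274.
Interval: -2.4274 ± 2.576 × 0.7183 → [-4.278, -0.577].

[-4.278, -0.577]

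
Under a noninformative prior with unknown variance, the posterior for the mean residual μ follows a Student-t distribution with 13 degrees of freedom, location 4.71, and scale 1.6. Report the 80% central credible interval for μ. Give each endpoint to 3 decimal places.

[2.550, 6.870]

The t_13 distribution is symmetric; the 80% interval is 4.71 ± t·1.6 with t_{0.9,13} = 1.350.
Half-width: 1.350 × 1.6 = 2.160.
4.71 − 2.160 = 2.550; 4.71 + 2.160 = 6.870.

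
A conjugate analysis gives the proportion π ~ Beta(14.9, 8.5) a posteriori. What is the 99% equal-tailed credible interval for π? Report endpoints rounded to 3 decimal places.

Posterior: Beta(14.9, 8.5).
Equal-tailed 99% interval: the 0.005 and 0.995 quantiles of Beta(14.9, 8.5).
Posterior mean ≈ 0.637, SD ≈ 0.097; a Normal approximation gives roughly [0.386, 0.888].
Exact: F⁻¹(0.005) = 0.375; F⁻¹(0.995) = 0.857.

[0.375, 0.857]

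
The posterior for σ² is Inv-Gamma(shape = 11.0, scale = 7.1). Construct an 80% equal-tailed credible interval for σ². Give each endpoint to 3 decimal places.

Inverse-Gamma(11.0, 7.1) quantiles: F⁻¹(0.1) and F⁻¹(0.9).
Equivalently, 1/σ² ~ Gamma(11.0, rate = 7.1); invert its 0.9 and 0.1 quantiles.
Posterior mean ≈ 0.710, SD ≈ 0.237; a Normal approximation gives roughly [0.407, 1.013].
Exact: lower = 0.461; upper = 1.011.

[0.461, 1.011]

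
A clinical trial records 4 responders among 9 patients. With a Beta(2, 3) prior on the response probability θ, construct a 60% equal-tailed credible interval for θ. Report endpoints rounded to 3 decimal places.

Posterior: Beta(2+4, 3+5) = Beta(6, 8).
Equal-tailed 60% interval: the 0.2 and 0.8 quantiles of Beta(6, 8).
Posterior mean ≈ 0.429, SD ≈ 0.128; a Normal approximation gives roughly [0.321, 0.536].
Exact: F⁻¹(0.2) = 0.316; F⁻¹(0.8) = 0.539.

[0.316, 0.539]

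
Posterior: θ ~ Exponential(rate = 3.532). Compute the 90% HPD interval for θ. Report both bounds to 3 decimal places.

[0.000, 0.652]

The exponential density is strictly decreasing on [0, ∞), so the HPD interval is anchored at 0: [0, q] with P(θ ≤ q) = 0.90.
q = −ln(1 − 0.90) / 3.532 = 2.3026 / 3.532 = 0.652.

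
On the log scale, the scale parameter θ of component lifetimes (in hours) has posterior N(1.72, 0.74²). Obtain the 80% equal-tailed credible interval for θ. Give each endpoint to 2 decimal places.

[2.16, 14.42]

On the log scale the 80% interval is 1.72 ± 1.282 × 0.74 = [0.7717, 2.6683].
Exponentiate: [e^0.7717, e^2.6683] = [2.16, 14.42].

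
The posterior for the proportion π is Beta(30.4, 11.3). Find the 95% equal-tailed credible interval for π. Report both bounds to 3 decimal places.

[0.586, 0.851]

Posterior: Beta(30.4, 11.3).
Equal-tailed 95% interval: the 0.025 and 0.975 quantiles of Beta(30.4, 11.3).
Posterior mean ≈ 0.729, SD ≈ 0.068; a Normal approximation gives roughly [0.596, 0.862].
Exact: F⁻¹(0.025) = 0.586; F⁻¹(0.975) = 0.851.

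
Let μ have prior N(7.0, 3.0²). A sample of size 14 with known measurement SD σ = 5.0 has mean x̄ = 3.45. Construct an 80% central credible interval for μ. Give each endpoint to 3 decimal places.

[2.473, 5.602]

Posterior precision = 1/3.0² + 14/5.0² = 0.1111 + 0.5600 = 0.6711, so posterior SD = 1.2207.
Posterior mean = (7.0/3.0² + 14·3.45/5.0²) / 0.6711 = 4.0377.
Interval: 4.0377 ± 1.282 × 1.2207 → [2.473, 5.602].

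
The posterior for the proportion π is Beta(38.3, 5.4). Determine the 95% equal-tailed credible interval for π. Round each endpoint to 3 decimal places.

[0.765, 0.955]

Posterior: Beta(38.3, 5.4).
Equal-tailed 95% interval: the 0.025 and 0.975 quantiles of Beta(38.3, 5.4).
Posterior mean ≈ 0.876, SD ≈ 0.049; a Normal approximation gives roughly [0.780, 0.973].
Exact: F⁻¹(0.025) = 0.765; F⁻¹(0.975) = 0.955.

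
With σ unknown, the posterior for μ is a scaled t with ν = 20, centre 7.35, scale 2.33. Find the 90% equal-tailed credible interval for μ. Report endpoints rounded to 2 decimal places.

[3.33, 11.37]

The t_20 distribution is symmetric; the 90% interval is 7.35 ± t·2.33 with t_{0.95,20} = 1.725.
Half-width: 1.725 × 2.33 = 4.02.
7.35 − 4.02 = 3.33; 7.35 + 4.02 = 11.37.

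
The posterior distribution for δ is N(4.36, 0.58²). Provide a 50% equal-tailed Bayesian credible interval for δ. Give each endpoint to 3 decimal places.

[3.969, 4.751]

The posterior is symmetric, so the 50% equal-tailed interval is δ = 4.36 ± z·0.58 with z = 0.674.
Half-width: 0.674 × 0.58 = 0.391.
4.36 − 0.391 = 3.969; 4.36 + 0.391 = 4.751.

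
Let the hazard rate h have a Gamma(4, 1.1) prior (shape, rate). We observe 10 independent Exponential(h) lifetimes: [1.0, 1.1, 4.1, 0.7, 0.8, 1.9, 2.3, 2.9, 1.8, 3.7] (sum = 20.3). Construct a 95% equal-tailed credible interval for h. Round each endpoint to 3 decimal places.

[0.358, 1.039]

Posterior: Gamma(4+10, 1.1+20.3) = Gamma(14, 21.4) (shape, rate).
Equal-tailed 95% interval: Gamma(14, 21.4) quantiles at 0.025 and 0.975.
Posterior mean ≈ 0.654, SD ≈ 0.175; a Normal approximation gives roughly [0.312, 0.997].
Exact: lower = 0.358; upper = 1.039.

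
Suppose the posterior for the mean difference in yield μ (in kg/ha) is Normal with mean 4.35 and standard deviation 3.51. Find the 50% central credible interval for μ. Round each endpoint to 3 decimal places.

[1.983, 6.717]

The posterior is symmetric, so the 50% equal-tailed interval is μ = 4.35 ± z·3.51 with z = 0.674.
Half-width: 0.674 × 3.51 = 2.367.
4.35 − 2.367 = 1.983; 4.35 + 2.367 = 6.717.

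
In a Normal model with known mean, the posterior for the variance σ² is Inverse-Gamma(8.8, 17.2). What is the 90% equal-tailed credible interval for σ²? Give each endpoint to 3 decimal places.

Inverse-Gamma(8.8, 17.2) quantiles: F⁻¹(0.05) and F⁻¹(0.95).
Equivalently, 1/σ² ~ Gamma(8.8, rate = 17.2); invert its 0.95 and 0.05 quantiles.
Posterior mean ≈ 2.205, SD ≈ 0.846; a Normal approximation gives roughly [0.814, 3.596].
Exact: lower = 1.213; upper = 3.779.

[1.213, 3.779]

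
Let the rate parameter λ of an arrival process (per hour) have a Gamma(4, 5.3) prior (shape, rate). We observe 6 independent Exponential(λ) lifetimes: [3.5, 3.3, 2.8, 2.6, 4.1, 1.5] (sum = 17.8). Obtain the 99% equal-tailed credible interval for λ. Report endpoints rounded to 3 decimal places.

Posterior: Gamma(4+6, 5.3+17.8) = Gamma(10, 23.1) (shape, rate).
Equal-tailed 99% interval: Gamma(10, 23.1) quantiles at 0.005 and 0.995.
Posterior mean ≈ 0.433, SD ≈ 0.137; a Normal approximation gives roughly [0.080, 0.786].
Exact: lower = 0.161; upper = 0.866.

[0.161, 0.866]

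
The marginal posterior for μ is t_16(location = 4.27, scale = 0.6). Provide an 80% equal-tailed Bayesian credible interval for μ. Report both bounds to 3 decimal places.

[3.468, 5.072]

The t_16 distribution is symmetric; the 80% interval is 4.27 ± t·0.6 with t_{0.9,16} = 1.337.
Half-width: 1.337 × 0.6 = 0.802.
4.27 − 0.802 = 3.468; 4.27 + 0.802 = 5.072.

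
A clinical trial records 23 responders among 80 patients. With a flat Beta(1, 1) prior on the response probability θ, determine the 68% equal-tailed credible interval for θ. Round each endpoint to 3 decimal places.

[0.243, 0.343]

Posterior: Beta(1+23, 1+57) = Beta(24, 58).
Equal-tailed 68% interval: the 0.16 and 0.84 quantiles of Beta(24, 58).
Posterior mean ≈ 0.293, SD ≈ 0.050; a Normal approximation gives roughly [0.243, 0.342].
Exact: F⁻¹(0.16) = 0.243; F⁻¹(0.84) = 0.343.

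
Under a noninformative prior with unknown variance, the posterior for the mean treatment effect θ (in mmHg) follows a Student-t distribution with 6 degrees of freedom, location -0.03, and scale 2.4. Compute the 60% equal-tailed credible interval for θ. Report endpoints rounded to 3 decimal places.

The t_6 distribution is symmetric; the 60% interval is -0.03 ± t·2.4 with t_{0.8,6} = 0.906.
Half-width: 0.906 × 2.4 = 2.174.
-0.03 − 2.174 = -2.204; -0.03 + 2.174 = 2.144.

[-2.204, 2.144]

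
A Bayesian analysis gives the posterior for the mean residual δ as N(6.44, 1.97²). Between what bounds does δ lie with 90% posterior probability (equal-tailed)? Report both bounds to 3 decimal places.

[3.200, 9.680]

The posterior is symmetric, so the 90% equal-tailed interval is δ = 6.44 ± z·1.97 with z = 1.645.
Half-width: 1.645 × 1.97 = 3.240.
6.44 − 3.240 = 3.200; 6.44 + 3.240 = 9.680.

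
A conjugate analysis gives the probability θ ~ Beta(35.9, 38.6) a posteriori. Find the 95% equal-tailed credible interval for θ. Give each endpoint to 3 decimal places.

[0.370, 0.595]

Posterior: Beta(35.9, 38.6).
Equal-tailed 95% interval: the 0.025 and 0.975 quantiles of Beta(35.9, 38.6).
Posterior mean ≈ 0.482, SD ≈ 0.058; a Normal approximation gives roughly [0.369, 0.595].
Exact: F⁻¹(0.025) = 0.370; F⁻¹(0.975) = 0.595.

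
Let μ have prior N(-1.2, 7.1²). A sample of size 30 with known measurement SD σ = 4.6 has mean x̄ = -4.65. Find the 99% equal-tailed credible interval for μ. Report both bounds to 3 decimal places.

[-6.751, -2.454]

Posterior precision = 1/7.1² + 30/4.6² = 0.0198 + 1.4178 = 1.4376, so posterior SD = 0.8340.
Posterior mean = (-1.2/7.1² + 30·-4.65/4.6²) / 1.4376 = -4.6024.
Interval: -4.6024 ± 2.576 × 0.8340 → [-6.751, -2.454].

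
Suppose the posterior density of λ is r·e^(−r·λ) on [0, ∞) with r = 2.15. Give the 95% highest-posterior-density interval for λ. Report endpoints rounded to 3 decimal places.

The exponential density is strictly decreasing on [0, ∞), so the HPD interval is anchored at 0: [0, q] with P(λ ≤ q) = 0.95.
q = −ln(1 − 0.95) / 2.15 = 2.9957 / 2.15 = 1.393.

[0.000, 1.393]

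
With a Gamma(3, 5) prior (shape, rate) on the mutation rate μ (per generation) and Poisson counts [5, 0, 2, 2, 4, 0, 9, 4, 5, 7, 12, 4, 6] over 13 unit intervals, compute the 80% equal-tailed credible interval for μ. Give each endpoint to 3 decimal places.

Posterior: Gamma(3+60, 5+13) = Gamma(63, 18) (shape, rate).
Equal-tailed 80% interval: Gamma(63, 18) quantiles at 0.1 and 0.9.
Posterior mean ≈ 3.500, SD ≈ 0.441; a Normal approximation gives roughly [2.935, 4.065].
Exact: lower = 2.948; upper = 4.076.

[2.948, 4.076]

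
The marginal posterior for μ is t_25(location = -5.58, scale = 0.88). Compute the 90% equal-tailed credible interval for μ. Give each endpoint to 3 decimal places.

[-7.083, -4.077]

The t_25 distribution is symmetric; the 90% interval is -5.58 ± t·0.88 with t_{0.95,25} = 1.708.
Half-width: 1.708 × 0.88 = 1.503.
-5.58 − 1.503 = -7.083; -5.58 + 1.503 = -4.077.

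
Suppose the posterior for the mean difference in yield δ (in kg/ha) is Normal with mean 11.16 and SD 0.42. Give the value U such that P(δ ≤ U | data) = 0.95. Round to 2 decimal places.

11.85

Need U with P(δ ≤ U) = 0.95: U = 11.16 + z_{0.05}·0.42.
z = 1.645; U = 11.16 + 1.645 × 0.42 = 11.85.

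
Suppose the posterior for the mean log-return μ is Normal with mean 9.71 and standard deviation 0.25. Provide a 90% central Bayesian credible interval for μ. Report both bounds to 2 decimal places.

[9.30, 10.12]

The posterior is symmetric, so the 90% equal-tailed interval is μ = 9.71 ± z·0.25 with z = 1.645.
Half-width: 1.645 × 0.25 = 0.41.
9.71 − 0.41 = 9.30; 9.71 + 0.41 = 10.12.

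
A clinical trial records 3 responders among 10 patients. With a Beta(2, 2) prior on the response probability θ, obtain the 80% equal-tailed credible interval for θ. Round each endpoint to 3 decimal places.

[0.201, 0.523]

Posterior: Beta(2+3, 2+7) = Beta(5, 9).
Equal-tailed 80% interval: the 0.1 and 0.9 quantiles of Beta(5, 9).
Posterior mean ≈ 0.357, SD ≈ 0.124; a Normal approximation gives roughly [0.199, 0.516].
Exact: F⁻¹(0.1) = 0.201; F⁻¹(0.9) = 0.523.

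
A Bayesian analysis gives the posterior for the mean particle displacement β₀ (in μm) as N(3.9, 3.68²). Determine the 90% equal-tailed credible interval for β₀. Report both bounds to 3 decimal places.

The posterior is symmetric, so the 90% equal-tailed interval is β₀ = 3.9 ± z·3.68 with z = 1.645.
Half-width: 1.645 × 3.68 = 6.053.
3.9 − 6.053 = -2.153; 3.9 + 6.053 = 9.953.

[-2.153, 9.953]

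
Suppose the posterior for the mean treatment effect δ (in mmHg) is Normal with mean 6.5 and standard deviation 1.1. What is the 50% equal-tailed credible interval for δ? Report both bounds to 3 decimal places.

The posterior is symmetric, so the 50% equal-tailed interval is δ = 6.5 ± z·1.1 with z = 0.674.
Half-width: 0.674 × 1.1 = 0.742.
6.5 − 0.742 = 5.758; 6.5 + 0.742 = 7.242.

[5.758, 7.242]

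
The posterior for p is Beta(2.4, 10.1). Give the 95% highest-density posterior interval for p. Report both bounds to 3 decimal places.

The posterior is unimodal and skewed, so the HPD interval has equal density at both endpoints and is the shortest 95% interval.
Solving f(0.016) = f(0.400) with F(0.400) − F(0.016) = 0.95 gives [0.016, 0.400].
For comparison, the equal-tailed interval is [0.034, 0.441]; the HPD is narrower and shifted toward the mode.

[0.016, 0.400]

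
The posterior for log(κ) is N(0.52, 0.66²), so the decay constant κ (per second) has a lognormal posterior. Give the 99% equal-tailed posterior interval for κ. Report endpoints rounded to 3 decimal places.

[0.307, 9.208]

On the log scale the 99% interval is 0.52 ± 2.576 × 0.66 = [-1.1800, 2.2200].
Exponentiate: [e^-1.1800, e^2.2200] = [0.307, 9.208].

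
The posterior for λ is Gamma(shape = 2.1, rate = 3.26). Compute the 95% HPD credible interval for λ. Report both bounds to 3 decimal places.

[0.018, 1.513]

The posterior is unimodal and skewed, so the HPD interval has equal density at both endpoints and is the shortest 95% interval.
Solving f(0.018) = f(1.513) with F(1.513) − F(0.018) = 0.95 gives [0.018, 1.513].
For comparison, the equal-tailed interval is [0.084, 1.762]; the HPD is narrower and shifted toward the mode.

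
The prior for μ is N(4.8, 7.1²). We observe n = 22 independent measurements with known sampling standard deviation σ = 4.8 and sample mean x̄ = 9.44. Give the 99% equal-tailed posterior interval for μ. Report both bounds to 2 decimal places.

Posterior precision = 1/7.1² + 22/4.8² = 0.0198 + 0.9549 = 0.9747, so posterior SD = 1.0129.
Posterior mean = (4.8/7.1² + 22·9.44/4.8²) / 0.9747 = 9.3456.
Interval: 9.3456 ± 2.576 × 1.0129 → [6.74, 11.95].

[6.74, 11.95]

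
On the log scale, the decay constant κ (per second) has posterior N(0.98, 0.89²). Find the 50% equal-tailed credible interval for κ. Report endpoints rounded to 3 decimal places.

[1.462, 4.856]

On the log scale the 50% interval is 0.98 ± 0.674 × 0.89 = [0.3797, 1.5803].
Exponentiate: [e^0.3797, e^1.5803] = [1.462, 4.856].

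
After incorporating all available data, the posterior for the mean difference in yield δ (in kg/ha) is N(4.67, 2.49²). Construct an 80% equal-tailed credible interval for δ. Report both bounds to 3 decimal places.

The posterior is symmetric, so the 80% equal-tailed interval is δ = 4.67 ± z·2.49 with z = 1.282.
Half-width: 1.282 × 2.49 = 3.191.
4.67 − 3.191 = 1.479; 4.67 + 3.191 = 7.861.

[1.479, 7.861]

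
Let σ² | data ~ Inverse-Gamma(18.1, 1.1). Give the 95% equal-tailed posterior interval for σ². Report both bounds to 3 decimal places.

Inverse-Gamma(18.1, 1.1) quantiles: F⁻¹(0.025) and F⁻¹(0.975).
Equivalently, 1/σ² ~ Gamma(18.1, rate = 1.1); invert its 0.975 and 0.025 quantiles.
Posterior mean ≈ 0.064, SD ≈ 0.016; a Normal approximation gives roughly [0.033, 0.096].
Exact: lower = 0.040; upper = 0.102.

[0.040, 0.102]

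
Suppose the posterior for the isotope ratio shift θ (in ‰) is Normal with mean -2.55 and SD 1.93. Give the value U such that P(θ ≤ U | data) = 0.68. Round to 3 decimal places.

-1.647

Need U with P(θ ≤ U) = 0.68: U = -2.55 + z_{0.32}·1.93.
z = 0.468; U = -2.55 + 0.468 × 1.93 = -1.647.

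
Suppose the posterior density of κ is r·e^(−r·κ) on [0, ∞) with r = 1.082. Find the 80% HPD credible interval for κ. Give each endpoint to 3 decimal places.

[0.000, 1.487]

The exponential density is strictly decreasing on [0, ∞), so the HPD interval is anchored at 0: [0, q] with P(κ ≤ q) = 0.80.
q = −ln(1 − 0.80) / 1.082 = 1.6094 / 1.082 = 1.487.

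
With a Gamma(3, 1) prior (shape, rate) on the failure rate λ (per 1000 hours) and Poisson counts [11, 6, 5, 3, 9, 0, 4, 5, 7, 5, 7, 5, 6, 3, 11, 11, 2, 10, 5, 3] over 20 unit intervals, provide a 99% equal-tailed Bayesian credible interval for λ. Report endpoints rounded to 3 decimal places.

[4.502, 7.200]

Posterior: Gamma(3+118, 1+20) = Gamma(121, 21) (shape, rate).
Equal-tailed 99% interval: Gamma(121, 21) quantiles at 0.005 and 0.995.
Posterior mean ≈ 5.762, SD ≈ 0.524; a Normal approximation gives roughly [4.413, 7.111].
Exact: lower = 4.502; upper = 7.200.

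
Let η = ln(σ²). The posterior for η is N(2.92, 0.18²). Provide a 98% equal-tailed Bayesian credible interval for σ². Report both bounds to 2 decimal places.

On the log scale the 98% interval is 2.92 ± 2.326 × 0.18 = [2.5013, 3.3387].
Exponentiate: [e^2.5013, e^3.3387] = [12.20, 28.18].

[12.20, 28.18]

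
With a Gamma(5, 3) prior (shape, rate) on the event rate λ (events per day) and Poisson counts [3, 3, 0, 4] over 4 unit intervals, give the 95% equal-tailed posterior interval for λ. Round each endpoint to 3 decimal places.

[1.199, 3.356]

Posterior: Gamma(5+10, 3+4) = Gamma(15, 7) (shape, rate).
Equal-tailed 95% interval: Gamma(15, 7) quantiles at 0.025 and 0.975.
Posterior mean ≈ 2.143, SD ≈ 0.553; a Normal approximation gives roughly [1.058, 3.227].
Exact: lower = 1.199; upper = 3.356.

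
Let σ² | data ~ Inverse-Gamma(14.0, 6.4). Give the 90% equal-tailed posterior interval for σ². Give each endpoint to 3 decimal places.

[0.310, 0.756]

Inverse-Gamma(14.0, 6.4) quantiles: F⁻¹(0.05) and F⁻¹(0.95).
Equivalently, 1/σ² ~ Gamma(14.0, rate = 6.4); invert its 0.95 and 0.05 quantiles.
Posterior mean ≈ 0.492, SD ≈ 0.142; a Normal approximation gives roughly [0.259, 0.726].
Exact: lower = 0.310; upper = 0.756.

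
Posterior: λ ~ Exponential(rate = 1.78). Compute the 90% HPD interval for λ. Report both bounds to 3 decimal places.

[0.000, 1.294]

The exponential density is strictly decreasing on [0, ∞), so the HPD interval is anchored at 0: [0, q] with P(λ ≤ q) = 0.90.
q = −ln(1 − 0.90) / 1.78 = 2.3026 / 1.78 = 1.294.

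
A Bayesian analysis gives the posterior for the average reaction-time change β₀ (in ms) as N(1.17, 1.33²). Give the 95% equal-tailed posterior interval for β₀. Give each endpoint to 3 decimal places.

The posterior is symmetric, so the 95% equal-tailed interval is β₀ = 1.17 ± z·1.33 with z = 1.960.
Half-width: 1.960 × 1.33 = 2.607.
1.17 − 2.607 = -1.437; 1.17 + 2.607 = 3.777.

[-1.437, 3.777]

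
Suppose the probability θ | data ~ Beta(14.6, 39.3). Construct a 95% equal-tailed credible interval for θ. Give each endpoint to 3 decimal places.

Posterior: Beta(14.6, 39.3).
Equal-tailed 95% interval: the 0.025 and 0.975 quantiles of Beta(14.6, 39.3).
Posterior mean ≈ 0.271, SD ≈ 0.060; a Normal approximation gives roughly [0.153, 0.388].
Exact: F⁻¹(0.025) = 0.162; F⁻¹(0.975) = 0.396.

[0.162, 0.396]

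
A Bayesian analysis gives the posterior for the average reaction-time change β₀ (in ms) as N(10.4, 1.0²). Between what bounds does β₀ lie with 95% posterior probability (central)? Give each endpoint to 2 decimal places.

The posterior is symmetric, so the 95% equal-tailed interval is β₀ = 10.4 ± z·1.0 with z = 1.960.
Half-width: 1.960 × 1.0 = 1.96.
10.4 − 1.96 = 8.44; 10.4 + 1.96 = 12.36.

[8.44, 12.36]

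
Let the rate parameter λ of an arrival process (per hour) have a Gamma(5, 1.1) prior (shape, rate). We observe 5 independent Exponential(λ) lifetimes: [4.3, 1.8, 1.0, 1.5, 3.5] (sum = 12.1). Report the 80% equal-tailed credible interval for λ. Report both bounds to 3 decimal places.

[0.471, 1.076]

Posterior: Gamma(5+5, 1.1+12.1) = Gamma(10, 13.2) (shape, rate).
Equal-tailed 80% interval: Gamma(10, 13.2) quantiles at 0.1 and 0.9.
Posterior mean ≈ 0.758, SD ≈ 0.240; a Normal approximation gives roughly [0.451, 1.065].
Exact: lower = 0.471; upper = 1.076.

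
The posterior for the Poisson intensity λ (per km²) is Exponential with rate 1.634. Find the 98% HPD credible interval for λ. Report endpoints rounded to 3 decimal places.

The exponential density is strictly decreasing on [0, ∞), so the HPD interval is anchored at 0: [0, q] with P(λ ≤ q) = 0.98.
q = −ln(1 − 0.98) / 1.634 = 3.9120 / 1.634 = 2.394.

[0.000, 2.394]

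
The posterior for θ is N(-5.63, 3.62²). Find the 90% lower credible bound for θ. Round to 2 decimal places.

Need L with P(θ ≥ L) = 0.90: L = -5.63 − z_{0.1}·3.62.
z = 1.282; L = -5.63 − 1.282 × 3.62 = -10.27.

-10.27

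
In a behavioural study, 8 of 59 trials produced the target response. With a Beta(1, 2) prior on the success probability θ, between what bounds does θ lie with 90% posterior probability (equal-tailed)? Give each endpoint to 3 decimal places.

Posterior: Beta(1+8, 2+51) = Beta(9, 53).
Equal-tailed 90% interval: the 0.05 and 0.95 quantiles of Beta(9, 53).
Posterior mean ≈ 0.145, SD ≈ 0.044; a Normal approximation gives roughly [0.072, 0.218].
Exact: F⁻¹(0.05) = 0.079; F⁻¹(0.95) = 0.224.

[0.079, 0.224]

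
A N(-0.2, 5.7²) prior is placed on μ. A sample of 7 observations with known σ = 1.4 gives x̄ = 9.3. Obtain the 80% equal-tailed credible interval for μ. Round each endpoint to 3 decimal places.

Posterior precision = 1/5.7² + 7/1.4² = 0.0308 + 3.5714 = 3.6022, so posterior SD = 0.5269.
Posterior mean = (-0.2/5.7² + 7·9.3/1.4²) / 3.6022 = 9.2188.
Interval: 9.2188 ± 1.282 × 0.5269 → [8.544, 9.894].

[8.544, 9.894]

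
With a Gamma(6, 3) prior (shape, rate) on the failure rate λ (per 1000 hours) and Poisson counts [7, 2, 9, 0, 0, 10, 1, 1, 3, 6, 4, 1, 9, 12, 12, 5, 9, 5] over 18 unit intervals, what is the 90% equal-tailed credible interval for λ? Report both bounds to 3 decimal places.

Posterior: Gamma(6+96, 3+18) = Gamma(102, 21) (shape, rate).
Equal-tailed 90% interval: Gamma(102, 21) quantiles at 0.05 and 0.95.
Posterior mean ≈ 4.857, SD ≈ 0.481; a Normal approximation gives roughly [4.066, 5.648].
Exact: lower = 4.094; upper = 5.674.

[4.094, 5.674]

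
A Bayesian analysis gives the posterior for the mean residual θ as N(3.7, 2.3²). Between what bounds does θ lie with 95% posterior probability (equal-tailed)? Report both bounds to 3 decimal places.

[-0.808, 8.208]

The posterior is symmetric, so the 95% equal-tailed interval is θ = 3.7 ± z·2.3 with z = 1.960.
Half-width: 1.960 × 2.3 = 4.508.
3.7 − 4.508 = -0.808; 3.7 + 4.508 = 8.208.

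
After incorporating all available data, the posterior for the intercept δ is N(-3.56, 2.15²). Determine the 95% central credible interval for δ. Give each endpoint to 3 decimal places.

[-7.774, 0.654]

The posterior is symmetric, so the 95% equal-tailed interval is δ = -3.56 ± z·2.15 with z = 1.960.
Half-width: 1.960 × 2.15 = 4.214.
-3.56 − 4.214 = -7.774; -3.56 + 4.214 = 0.654.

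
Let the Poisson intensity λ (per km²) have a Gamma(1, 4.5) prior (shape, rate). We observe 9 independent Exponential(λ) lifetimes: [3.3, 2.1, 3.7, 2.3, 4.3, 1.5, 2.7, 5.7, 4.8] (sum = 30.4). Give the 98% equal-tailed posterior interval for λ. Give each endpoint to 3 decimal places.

[0.118, 0.538]

Posterior: Gamma(1+9, 4.5+30.4) = Gamma(10, 34.9) (shape, rate).
Equal-tailed 98% interval: Gamma(10, 34.9) quantiles at 0.01 and 0.99.
Posterior mean ≈ 0.287, SD ≈ 0.091; a Normal approximation gives roughly [0.076, 0.497].
Exact: lower = 0.118; upper = 0.538.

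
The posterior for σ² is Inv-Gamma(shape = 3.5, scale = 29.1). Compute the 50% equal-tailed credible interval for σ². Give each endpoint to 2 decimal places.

Inverse-Gamma(3.5, 29.1) quantiles: F⁻¹(0.25) and F⁻¹(0.75).
Equivalently, 1/σ² ~ Gamma(3.5, rate = 29.1); invert its 0.75 and 0.25 quantiles.
Posterior mean ≈ 11.64, SD ≈ 9.50; a Normal approximation gives roughly [5.23, 18.05].
Exact: lower = 6.44; upper = 13.68.

[6.44, 13.68]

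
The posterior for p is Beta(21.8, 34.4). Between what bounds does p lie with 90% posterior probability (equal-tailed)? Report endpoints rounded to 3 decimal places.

[0.284, 0.496]

Posterior: Beta(21.8, 34.4).
Equal-tailed 90% interval: the 0.05 and 0.95 quantiles of Beta(21.8, 34.4).
Posterior mean ≈ 0.388, SD ≈ 0.064; a Normal approximation gives roughly [0.282, 0.494].
Exact: F⁻¹(0.05) = 0.284; F⁻¹(0.95) = 0.496.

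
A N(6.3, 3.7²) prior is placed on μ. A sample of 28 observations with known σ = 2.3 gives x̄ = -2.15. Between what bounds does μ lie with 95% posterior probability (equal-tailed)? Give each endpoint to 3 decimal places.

[-2.881, -1.189]

Posterior precision = 1/3.7² + 28/2.3² = 0.0730 + 5.2930 = 5.3661, so posterior SD = 0.4317.
Posterior mean = (6.3/3.7² + 28·-2.15/2.3²) / 5.3661 = -2.0350.
Interval: -2.0350 ± 1.960 × 0.4317 → [-2.881, -1.189].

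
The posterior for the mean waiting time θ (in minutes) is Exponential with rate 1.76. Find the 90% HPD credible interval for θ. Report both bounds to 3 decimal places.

[0.000, 1.308]

The exponential density is strictly decreasing on [0, ∞), so the HPD interval is anchored at 0: [0, q] with P(θ ≤ q) = 0.90.
q = −ln(1 − 0.90) / 1.76 = 2.3026 / 1.76 = 1.308.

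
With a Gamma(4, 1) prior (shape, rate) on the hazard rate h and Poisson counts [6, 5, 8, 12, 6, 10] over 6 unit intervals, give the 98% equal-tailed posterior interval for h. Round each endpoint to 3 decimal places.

Posterior: Gamma(4+47, 1+6) = Gamma(51, 7) (shape, rate).
Equal-tailed 98% interval: Gamma(51, 7) quantiles at 0.01 and 0.99.
Posterior mean ≈ 7.286, SD ≈ 1.020; a Normal approximation gives roughly [4.912, 9.659].
Exact: lower = 5.124; upper = 9.867.

[5.124, 9.867]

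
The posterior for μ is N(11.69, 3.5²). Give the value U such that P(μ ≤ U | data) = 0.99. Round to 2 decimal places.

19.83

Need U with P(μ ≤ U) = 0.99: U = 11.69 + z_{0.01}·3.5.
z = 2.326; U = 11.69 + 2.326 × 3.5 = 19.83.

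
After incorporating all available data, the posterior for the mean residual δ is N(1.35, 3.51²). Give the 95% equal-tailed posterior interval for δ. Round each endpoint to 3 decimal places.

[-5.529, 8.229]

The posterior is symmetric, so the 95% equal-tailed interval is δ = 1.35 ± z·3.51 with z = 1.960.
Half-width: 1.960 × 3.51 = 6.879.
1.35 − 6.879 = -5.529; 1.35 + 6.879 = 8.229.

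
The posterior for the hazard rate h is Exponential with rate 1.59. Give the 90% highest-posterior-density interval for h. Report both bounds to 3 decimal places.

[0.000, 1.448]

The exponential density is strictly decreasing on [0, ∞), so the HPD interval is anchored at 0: [0, q] with P(h ≤ q) = 0.90.
q = −ln(1 − 0.90) / 1.59 = 2.3026 / 1.59 = 1.448.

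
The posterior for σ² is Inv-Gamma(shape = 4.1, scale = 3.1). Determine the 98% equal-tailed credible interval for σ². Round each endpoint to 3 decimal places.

[0.304, 3.579]

Inverse-Gamma(4.1, 3.1) quantiles: F⁻¹(0.01) and F⁻¹(0.99).
Equivalently, 1/σ² ~ Gamma(4.1, rate = 3.1); invert its 0.99 and 0.01 quantiles.
Posterior mean ≈ 1.000, SD ≈ 0.690; a Normal approximation gives roughly [-0.605, 2.605].
Exact: lower = 0.304; upper = 3.579.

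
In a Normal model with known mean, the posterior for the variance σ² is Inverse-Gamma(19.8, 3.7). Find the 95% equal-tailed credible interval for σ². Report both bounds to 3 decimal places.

[0.126, 0.307]

Inverse-Gamma(19.8, 3.7) quantiles: F⁻¹(0.025) and F⁻¹(0.975).
Equivalently, 1/σ² ~ Gamma(19.8, rate = 3.7); invert its 0.975 and 0.025 quantiles.
Posterior mean ≈ 0.197, SD ≈ 0.047; a Normal approximation gives roughly [0.105, 0.288].
Exact: lower = 0.126; upper = 0.307.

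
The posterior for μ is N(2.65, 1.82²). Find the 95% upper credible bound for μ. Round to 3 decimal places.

5.644

Need U with P(μ ≤ U) = 0.95: U = 2.65 + z_{0.05}·1.82.
z = 1.645; U = 2.65 + 1.645 × 1.82 = 5.644.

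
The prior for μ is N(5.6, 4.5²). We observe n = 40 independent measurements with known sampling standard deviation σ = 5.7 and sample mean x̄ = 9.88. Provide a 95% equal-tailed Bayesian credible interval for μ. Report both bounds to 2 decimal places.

Posterior precision = 1/4.5² + 40/5.7² = 0.0494 + 1.2311 = 1.2805, so posterior SD = 0.8837.
Posterior mean = (5.6/4.5² + 40·9.88/5.7²) / 1.2805 = 9.7149.
Interval: 9.7149 ± 1.960 × 0.8837 → [7.98, 11.45].

[7.98, 11.45]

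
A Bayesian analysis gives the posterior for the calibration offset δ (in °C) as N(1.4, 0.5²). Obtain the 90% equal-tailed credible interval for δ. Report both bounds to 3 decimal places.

The posterior is symmetric, so the 90% equal-tailed interval is δ = 1.4 ± z·0.5 with z = 1.645.
Half-width: 1.645 × 0.5 = 0.822.
1.4 − 0.822 = 0.578; 1.4 + 0.822 = 2.222.

[0.578, 2.222]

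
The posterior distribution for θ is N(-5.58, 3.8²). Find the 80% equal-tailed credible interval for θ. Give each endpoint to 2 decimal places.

[-10.45, -0.71]

The posterior is symmetric, so the 80% equal-tailed interval is θ = -5.58 ± z·3.8 with z = 1.282.
Half-width: 1.282 × 3.8 = 4.87.
-5.58 − 4.87 = -10.45; -5.58 + 4.87 = -0.71.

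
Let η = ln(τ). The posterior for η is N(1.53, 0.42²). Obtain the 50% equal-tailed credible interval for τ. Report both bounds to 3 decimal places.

[3.479, 6.131]

On the log scale the 50% interval is 1.53 ± 0.674 × 0.42 = [1.2467, 1.8133].
Exponentiate: [e^1.2467, e^1.8133] = [3.479, 6.131].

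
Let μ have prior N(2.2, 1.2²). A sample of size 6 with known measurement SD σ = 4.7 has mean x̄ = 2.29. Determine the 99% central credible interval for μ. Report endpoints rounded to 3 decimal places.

Posterior precision = 1/1.2² + 6/4.7² = 0.6944 + 0.2716 = 0.9661, so posterior SD = 1.0174.
Posterior mean = (2.2/1.2² + 6·2.29/4.7²) / 0.9661 = 2.2253.
Interval: 2.2253 ± 2.576 × 1.0174 → [-0.395, 4.846].

[-0.395, 4.846]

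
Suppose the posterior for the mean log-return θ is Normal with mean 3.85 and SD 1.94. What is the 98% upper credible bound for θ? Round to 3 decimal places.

Need U with P(θ ≤ U) = 0.98: U = 3.85 + z_{0.02}·1.94.
z = 2.054; U = 3.85 + 2.054 × 1.94 = 7.834.

7.834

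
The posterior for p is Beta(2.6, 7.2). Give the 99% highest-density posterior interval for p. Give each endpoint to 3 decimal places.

[0.014, 0.629]

The posterior is unimodal and skewed, so the HPD interval has equal density at both endpoints and is the shortest 99% interval.
Solving f(0.014) = f(0.629) with F(0.629) − F(0.014) = 0.99 gives [0.014, 0.629].
For comparison, the equal-tailed interval is [0.028, 0.662]; the HPD is narrower and shifted toward the mode.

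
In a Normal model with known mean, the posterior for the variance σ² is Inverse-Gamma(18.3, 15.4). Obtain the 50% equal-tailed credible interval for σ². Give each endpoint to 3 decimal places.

[0.734, 1.009]

Inverse-Gamma(18.3, 15.4) quantiles: F⁻¹(0.25) and F⁻¹(0.75).
Equivalently, 1/σ² ~ Gamma(18.3, rate = 15.4); invert its 0.75 and 0.25 quantiles.
Posterior mean ≈ 0.890, SD ≈ 0.220; a Normal approximation gives roughly [0.741, 1.039].
Exact: lower = 0.734; upper = 1.009.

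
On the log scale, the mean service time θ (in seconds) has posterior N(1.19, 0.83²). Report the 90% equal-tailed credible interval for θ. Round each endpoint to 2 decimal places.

On the log scale the 90% interval is 1.19 ± 1.645 × 0.83 = [-0.1752, 2.5552].
Exponentiate: [e^-0.1752, e^2.5552] = [0.84, 12.87].

[0.84, 12.87]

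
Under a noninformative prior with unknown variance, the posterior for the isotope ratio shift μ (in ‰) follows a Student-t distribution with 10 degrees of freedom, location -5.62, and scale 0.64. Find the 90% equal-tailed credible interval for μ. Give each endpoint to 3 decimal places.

The t_10 distribution is symmetric; the 90% interval is -5.62 ± t·0.64 with t_{0.95,10} = 1.812.
Half-width: 1.812 × 0.64 = 1.160.
-5.62 − 1.160 = -6.780; -5.62 + 1.160 = -4.460.

[-6.780, -4.460]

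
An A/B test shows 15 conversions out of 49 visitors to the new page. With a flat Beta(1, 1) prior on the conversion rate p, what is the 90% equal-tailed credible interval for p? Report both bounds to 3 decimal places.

Posterior: Beta(1+15, 1+34) = Beta(16, 35).
Equal-tailed 90% interval: the 0.05 and 0.95 quantiles of Beta(16, 35).
Posterior mean ≈ 0.314, SD ≈ 0.064; a Normal approximation gives roughly [0.208, 0.420].
Exact: F⁻¹(0.05) = 0.212; F⁻¹(0.95) = 0.424.

[0.212, 0.424]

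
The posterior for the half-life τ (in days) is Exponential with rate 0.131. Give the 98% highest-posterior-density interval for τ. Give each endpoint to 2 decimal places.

The exponential density is strictly decreasing on [0, ∞), so the HPD interval is anchored at 0: [0, q] with P(τ ≤ q) = 0.98.
q = −ln(1 − 0.98) / 0.131 = 3.9120 / 0.131 = 29.86.

[0.00, 29.86]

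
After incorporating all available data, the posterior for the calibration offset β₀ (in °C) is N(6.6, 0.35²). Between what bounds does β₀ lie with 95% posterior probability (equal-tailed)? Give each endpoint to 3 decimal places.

The posterior is symmetric, so the 95% equal-tailed interval is β₀ = 6.6 ± z·0.35 with z = 1.960.
Half-width: 1.960 × 0.35 = 0.686.
6.6 − 0.686 = 5.914; 6.6 + 0.686 = 7.286.

[5.914, 7.286]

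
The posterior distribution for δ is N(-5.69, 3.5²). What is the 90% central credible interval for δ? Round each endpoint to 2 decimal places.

The posterior is symmetric, so the 90% equal-tailed interval is δ = -5.69 ± z·3.5 with z = 1.645.
Half-width: 1.645 × 3.5 = 5.76.
-5.69 − 5.76 = -11.45; -5.69 + 5.76 = 0.07.

[-11.45, 0.07]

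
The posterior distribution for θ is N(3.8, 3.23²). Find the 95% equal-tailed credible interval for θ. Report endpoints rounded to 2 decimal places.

[-2.53, 10.13]

The posterior is symmetric, so the 95% equal-tailed interval is θ = 3.8 ± z·3.23 with z = 1.960.
Half-width: 1.960 × 3.23 = 6.33.
3.8 − 6.33 = -2.53; 3.8 + 6.33 = 10.13.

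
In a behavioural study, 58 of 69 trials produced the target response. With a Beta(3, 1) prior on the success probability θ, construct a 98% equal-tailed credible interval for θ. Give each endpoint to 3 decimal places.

Posterior: Beta(3+58, 1+11) = Beta(61, 12).
Equal-tailed 98% interval: the 0.01 and 0.99 quantiles of Beta(61, 12).
Posterior mean ≈ 0.836, SD ≈ 0.043; a Normal approximation gives roughly [0.735, 0.936].
Exact: F⁻¹(0.01) = 0.723; F⁻¹(0.99) = 0.921.

[0.723, 0.921]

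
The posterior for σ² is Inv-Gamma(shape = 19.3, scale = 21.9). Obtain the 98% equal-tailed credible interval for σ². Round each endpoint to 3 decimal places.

Inverse-Gamma(19.3, 21.9) quantiles: F⁻¹(0.01) and F⁻¹(0.99).
Equivalently, 1/σ² ~ Gamma(19.3, rate = 21.9); invert its 0.99 and 0.01 quantiles.
Posterior mean ≈ 1.197, SD ≈ 0.288; a Normal approximation gives roughly [0.527, 1.866].
Exact: lower = 0.707; upper = 2.073.

[0.707, 2.073]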